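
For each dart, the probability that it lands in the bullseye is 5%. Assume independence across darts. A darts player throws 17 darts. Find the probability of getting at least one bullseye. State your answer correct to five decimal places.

0.58188

P(at least one) = 1 − P(none) = 1 − (1 − 0.05)^17
= 1 − 0.4181203 = 0.5818797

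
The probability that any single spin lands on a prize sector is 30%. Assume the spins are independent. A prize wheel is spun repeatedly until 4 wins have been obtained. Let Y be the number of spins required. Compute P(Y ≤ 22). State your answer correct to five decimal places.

0.93194

Finishing within 22 spins ⇔ at least 4 successes in the first 22. With X ~ Binomial(22, 0.30), P(Y ≤ 22) = 1 − P(X ≤ 3).
  k=0: C(22,0)·0.30^0·0.70^22 = 0.0003910
  k=1: C(22,1)·0.30^1·0.70^21 = 0.0036864
  k=2: C(22,2)·0.30^2·0.70^20 = 0.0165888
  k=3: C(22,3)·0.30^3·0.70^19 = 0.0473966
1 − 0.0680628 = 0.9319372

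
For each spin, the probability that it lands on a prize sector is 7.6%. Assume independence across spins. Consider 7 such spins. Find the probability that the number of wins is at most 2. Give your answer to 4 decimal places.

0.9878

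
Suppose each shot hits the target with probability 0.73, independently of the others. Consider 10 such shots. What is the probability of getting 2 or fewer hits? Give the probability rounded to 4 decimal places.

X ~ Binomial(10, 0.73); P(X ≤ 2) = Σ C(10,k) p^k (1−p)^(10−k) over k:
  k=0: C(10,0)·0.73^0·0.27^10 = 0.000002
  k=1: C(10,1)·0.73^1·0.27^9 = 0.000056
  k=2: C(10,2)·0.73^2·0.27^8 = 0.000677
Total = 0.000735

0.0007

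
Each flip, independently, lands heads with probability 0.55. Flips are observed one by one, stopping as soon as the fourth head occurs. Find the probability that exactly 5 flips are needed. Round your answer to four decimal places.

0.1647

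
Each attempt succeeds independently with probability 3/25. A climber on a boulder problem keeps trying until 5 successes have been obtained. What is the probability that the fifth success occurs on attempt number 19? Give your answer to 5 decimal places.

0.01272

Y = trial on which the fifth success occurs; negative binomial, r=5, p=0.12.
P(Y=19) = C(18,4) · p^5 · (1−p)^14
= 3060 · 2.4883e-05 · 0.16702 = 0.0127170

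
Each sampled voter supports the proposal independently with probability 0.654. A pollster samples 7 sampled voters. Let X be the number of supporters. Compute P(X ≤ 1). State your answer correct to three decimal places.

X ~ Binomial(7, 0.654); P(X ≤ 1) = Σ C(7,k) p^k (1−p)^(7−k) over k:
  k=0: C(7,0)·0.654^0·0.346^7 = 0.00059
  k=1: C(7,1)·0.654^1·0.346^6 = 0.00785
Total = 0.00845

0.008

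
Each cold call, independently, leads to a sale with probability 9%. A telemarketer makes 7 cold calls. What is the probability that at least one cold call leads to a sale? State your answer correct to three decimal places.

0.483

P(at least one) = 1 − P(none) = 1 − (1 − 0.09)^7
= 1 − 0.51676 = 0.48324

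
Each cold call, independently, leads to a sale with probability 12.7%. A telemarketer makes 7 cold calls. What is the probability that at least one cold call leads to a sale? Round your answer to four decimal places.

0.6135

P(at least one) = 1 − P(none) = 1 − (1 − 0.127)^7
= 1 − 0.386456 = 0.613544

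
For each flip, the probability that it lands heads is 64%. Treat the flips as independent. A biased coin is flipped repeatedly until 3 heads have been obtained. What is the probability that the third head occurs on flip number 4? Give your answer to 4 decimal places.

Y = trial on which the third success occurs; negative binomial, r=3, p=0.64.
P(Y=4) = C(3,2) · p^3 · (1−p)^1
= 3 · 0.26214 · 0.36 = 0.283116

0.2831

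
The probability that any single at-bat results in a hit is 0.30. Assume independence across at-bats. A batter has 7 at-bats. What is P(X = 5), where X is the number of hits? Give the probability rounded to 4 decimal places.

0.0250

X ~ Binomial(n=7, p=0.30).
P(X=5) = C(7,5) · p^5 · (1−p)^2
= 21 · 0.00243 · 0.49 = 0.025005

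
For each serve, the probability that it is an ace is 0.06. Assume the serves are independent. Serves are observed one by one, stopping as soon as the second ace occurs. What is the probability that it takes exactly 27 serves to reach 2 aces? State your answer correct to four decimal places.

Y = trial on which the second success occurs; negative binomial, r=2, p=0.06.
P(Y=27) = C(26,1) · p^2 · (1−p)^25
= 26 · 0.0036 · 0.21291 = 0.019928

0.0199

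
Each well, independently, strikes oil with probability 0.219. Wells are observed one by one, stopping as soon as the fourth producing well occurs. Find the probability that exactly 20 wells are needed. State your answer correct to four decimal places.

0.0427

Y = trial on which the fourth success occurs; negative binomial, r=4, p=0.219.
P(Y=20) = C(19,3) · p^4 · (1−p)^16
= 969 · 0.0023003 · 0.019161 = 0.042709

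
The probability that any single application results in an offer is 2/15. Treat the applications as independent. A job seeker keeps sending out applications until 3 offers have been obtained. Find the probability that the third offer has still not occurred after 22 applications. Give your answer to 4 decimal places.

0.4229

Needing more than 22 applications ⇔ fewer than 3 successes in the first 22. With X ~ Binomial(22, 0.133333), P(Y > 22) = P(X ≤ 2).
  k=0: C(22,0)·0.133333^0·0.866667^22 = 0.042929
  k=1: C(22,1)·0.133333^1·0.866667^21 = 0.145297
  k=2: C(22,2)·0.133333^2·0.866667^20 = 0.234710
P(X ≤ 2) = 0.422935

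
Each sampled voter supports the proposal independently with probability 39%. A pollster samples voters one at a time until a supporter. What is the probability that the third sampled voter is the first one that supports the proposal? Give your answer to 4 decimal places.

0.1451

Geometric (trials to first success), p = 0.39.
P(Y = 3) = (1−p)^2 · p = 0.3721 · 0.39 = 0.145119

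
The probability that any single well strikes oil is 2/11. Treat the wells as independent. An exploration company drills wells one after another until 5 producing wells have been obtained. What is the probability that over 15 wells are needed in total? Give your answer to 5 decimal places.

Needing more than 15 wells ⇔ fewer than 5 successes in the first 15. With X ~ Binomial(15, 0.181818), P(Y > 15) = P(X ≤ 4).
  k=0: C(15,0)·0.181818^0·0.818182^15 = 0.0492887
  k=1: C(15,1)·0.181818^1·0.818182^14 = 0.1642957
  k=2: C(15,2)·0.181818^2·0.818182^13 = 0.2555710
  k=3: C(15,3)·0.181818^3·0.818182^12 = 0.2461054
  k=4: C(15,4)·0.181818^4·0.818182^11 = 0.1640703
P(X ≤ 4) = 0.8793311

0.87933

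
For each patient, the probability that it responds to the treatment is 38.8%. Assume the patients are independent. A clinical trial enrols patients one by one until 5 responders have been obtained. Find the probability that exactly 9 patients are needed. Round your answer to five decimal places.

Y = trial on which the fifth success occurs; negative binomial, r=5, p=0.388.
P(Y=9) = C(8,4) · p^5 · (1−p)^4
= 70 · 0.0087934 · 0.14028 = 0.0863500

0.08635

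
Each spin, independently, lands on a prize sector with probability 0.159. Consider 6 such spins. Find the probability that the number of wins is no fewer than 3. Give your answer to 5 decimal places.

X ~ Binomial(6, 0.159); P(X ≥ 3) = Σ C(6,k) p^k (1−p)^(6−k) over k:
  k=3: C(6,3)·0.159^3·0.841^3 = 0.0478200
  k=4: C(6,4)·0.159^4·0.841^2 = 0.0067807
  k=5: C(6,5)·0.159^5·0.841^1 = 0.0005128
  k=6: C(6,6)·0.159^6·0.841^0 = 0.0000162
Total = 0.0551296

0.05513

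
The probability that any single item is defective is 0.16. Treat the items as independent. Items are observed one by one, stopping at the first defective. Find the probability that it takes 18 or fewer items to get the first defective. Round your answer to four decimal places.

0.9566

Y = number of items to the first success; geometric, p = 0.16.
P(Y ≤ 18) = 1 − (1−p)^18 = 1 − 0.043354 = 0.956646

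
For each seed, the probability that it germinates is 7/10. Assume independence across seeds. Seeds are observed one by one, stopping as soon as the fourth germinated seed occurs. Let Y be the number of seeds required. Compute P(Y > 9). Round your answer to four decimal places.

Needing more than 9 seeds ⇔ fewer than 4 successes in the first 9. With X ~ Binomial(9, 0.70), P(Y > 9) = P(X ≤ 3).
  k=0: C(9,0)·0.70^0·0.30^9 = 0.000020
  k=1: C(9,1)·0.70^1·0.30^8 = 0.000413
  k=2: C(9,2)·0.70^2·0.30^7 = 0.003858
  k=3: C(9,3)·0.70^3·0.30^6 = 0.021004
P(X ≤ 3) = 0.025295

0.0253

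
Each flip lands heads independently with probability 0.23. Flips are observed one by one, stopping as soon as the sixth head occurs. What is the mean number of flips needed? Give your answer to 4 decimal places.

26.0870

Y = total flips until the sixth success; negative binomial with r=6, p=0.23.
E[Y] = r / p = 6 / 0.23 = 26.086957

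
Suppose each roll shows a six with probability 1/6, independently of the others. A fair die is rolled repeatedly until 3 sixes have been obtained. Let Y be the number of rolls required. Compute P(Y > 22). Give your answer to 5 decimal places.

0.26519

Needing more than 22 rolls ⇔ fewer than 3 successes in the first 22. With X ~ Binomial(22, 0.166667), P(Y > 22) = P(X ≤ 2).
  k=0: C(22,0)·0.166667^0·0.833333^22 = 0.0181139
  k=1: C(22,1)·0.166667^1·0.833333^21 = 0.0797013
  k=2: C(22,2)·0.166667^2·0.833333^20 = 0.1673727
P(X ≤ 2) = 0.2651879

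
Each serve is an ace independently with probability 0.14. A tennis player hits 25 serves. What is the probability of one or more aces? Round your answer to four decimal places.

0.9770

P(at least one) = 1 − P(none) = 1 − (1 − 0.14)^25
= 1 − 0.023039 = 0.976961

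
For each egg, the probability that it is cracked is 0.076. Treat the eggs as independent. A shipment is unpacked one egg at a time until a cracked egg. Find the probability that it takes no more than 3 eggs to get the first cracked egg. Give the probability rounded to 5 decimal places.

0.21111

Y = number of eggs to the first success; geometric, p = 0.076.
P(Y ≤ 3) = 1 − (1−p)^3 = 1 − 0.7888890 = 0.2111110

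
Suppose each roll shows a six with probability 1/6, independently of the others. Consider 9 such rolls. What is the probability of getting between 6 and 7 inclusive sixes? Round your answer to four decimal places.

0.0011

X ~ Binomial(9, 0.166667); P(6 ≤ X ≤ 7) = Σ C(9,k) p^k (1−p)^(9−k) over k:
  k=6: C(9,6)·0.166667^6·0.833333^3 = 0.001042
  k=7: C(9,7)·0.166667^7·0.833333^2 = 0.000089
Total = 0.001131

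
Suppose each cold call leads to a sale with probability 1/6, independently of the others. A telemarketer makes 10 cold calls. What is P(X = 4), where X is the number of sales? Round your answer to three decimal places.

0.054

X ~ Binomial(n=10, p=0.166667).
P(X=4) = C(10,4) · p^4 · (1−p)^6
= 210 · 0.0007716 · 0.3349 = 0.05427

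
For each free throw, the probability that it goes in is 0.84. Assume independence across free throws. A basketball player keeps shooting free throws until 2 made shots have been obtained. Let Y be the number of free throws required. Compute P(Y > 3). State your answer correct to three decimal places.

Needing more than 3 free throws ⇔ fewer than 2 successes in the first 3. With X ~ Binomial(3, 0.84), P(Y > 3) = P(X ≤ 1).
  k=0: C(3,0)·0.84^0·0.16^3 = 0.00410
  k=1: C(3,1)·0.84^1·0.16^2 = 0.06451
P(X ≤ 1) = 0.06861

0.069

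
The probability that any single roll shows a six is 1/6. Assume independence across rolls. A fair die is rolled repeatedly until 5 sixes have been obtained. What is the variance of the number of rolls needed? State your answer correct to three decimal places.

Y = total rolls until the fifth success; negative binomial with r=5, p=0.166667.
Var(Y) = r(1−p)/p² = 5·0.833333 / 0.166667² = 150.00000

150.000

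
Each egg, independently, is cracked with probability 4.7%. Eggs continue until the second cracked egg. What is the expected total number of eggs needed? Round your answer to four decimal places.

42.5532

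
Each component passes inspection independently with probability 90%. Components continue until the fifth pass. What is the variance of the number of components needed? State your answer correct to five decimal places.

0.61728

Y = total components until the fifth success; negative binomial with r=5, p=0.90.
Var(Y) = r(1−p)/p² = 5·0.10 / 0.90² = 0.6172840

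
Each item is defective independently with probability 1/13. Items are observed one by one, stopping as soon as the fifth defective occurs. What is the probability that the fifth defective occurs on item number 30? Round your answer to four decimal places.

0.0086

Y = trial on which the fifth success occurs; negative binomial, r=5, p=0.076923.
P(Y=30) = C(29,4) · p^5 · (1−p)^25
= 23751 · 2.6933e-06 · 0.13519 = 0.008648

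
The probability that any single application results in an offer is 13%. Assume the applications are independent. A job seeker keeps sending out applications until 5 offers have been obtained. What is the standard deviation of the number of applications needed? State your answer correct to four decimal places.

16.0436

Y = total applications until the fifth success; negative binomial with r=5, p=0.13.
SD(Y) = √[r(1−p)/p²] = √(257.396450) = 16.043580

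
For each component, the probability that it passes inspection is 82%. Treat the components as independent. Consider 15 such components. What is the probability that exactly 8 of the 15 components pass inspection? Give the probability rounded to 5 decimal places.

0.00805

X ~ Binomial(n=15, p=0.82).
P(X=8) = C(15,8) · p^8 · (1−p)^7
= 6435 · 0.20441 · 6.1222e-06 = 0.0080532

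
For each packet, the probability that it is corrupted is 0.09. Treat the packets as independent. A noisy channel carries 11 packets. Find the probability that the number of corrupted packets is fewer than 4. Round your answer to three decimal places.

0.987

X ~ Binomial(11, 0.09); P(X ≤ 3) = Σ C(11,k) p^k (1−p)^(11−k) over k:
  k=0: C(11,0)·0.09^0·0.91^11 = 0.35437
  k=1: C(11,1)·0.09^1·0.91^10 = 0.38552
  k=2: C(11,2)·0.09^2·0.91^9 = 0.19064
  k=3: C(11,3)·0.09^3·0.91^8 = 0.05656
Total = 0.98710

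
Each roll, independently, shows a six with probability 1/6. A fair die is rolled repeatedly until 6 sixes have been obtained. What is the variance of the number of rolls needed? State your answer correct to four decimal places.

Y = total rolls until the sixth success; negative binomial with r=6, p=0.166667.
Var(Y) = r(1−p)/p² = 6·0.833333 / 0.166667² = 180.000000

180.0000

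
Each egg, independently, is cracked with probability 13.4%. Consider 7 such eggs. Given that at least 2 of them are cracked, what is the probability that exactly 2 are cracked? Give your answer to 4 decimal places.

0.7682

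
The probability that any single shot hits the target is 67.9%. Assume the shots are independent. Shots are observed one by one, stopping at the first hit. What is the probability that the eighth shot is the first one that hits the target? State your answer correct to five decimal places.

0.00024

Geometric (trials to first success), p = 0.679.
P(Y = 8) = (1−p)^7 · p = 0.00035118 · 0.679 = 0.0002385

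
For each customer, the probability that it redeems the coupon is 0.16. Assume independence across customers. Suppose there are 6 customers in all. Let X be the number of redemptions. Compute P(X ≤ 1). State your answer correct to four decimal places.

0.7528

X ~ Binomial(6, 0.16); P(X ≤ 1) = Σ C(6,k) p^k (1−p)^(6−k) over k:
  k=0: C(6,0)·0.16^0·0.84^6 = 0.351298
  k=1: C(6,1)·0.16^1·0.84^5 = 0.401483
Total = 0.752781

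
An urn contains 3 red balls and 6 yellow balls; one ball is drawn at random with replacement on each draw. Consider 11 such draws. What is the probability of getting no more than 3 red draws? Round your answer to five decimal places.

X ~ Binomial(11, 0.333333); P(X ≤ 3) = Σ C(11,k) p^k (1−p)^(11−k) over k:
  k=0: C(11,0)·0.333333^0·0.666667^11 = 0.0115610
  k=1: C(11,1)·0.333333^1·0.666667^10 = 0.0635856
  k=2: C(11,2)·0.333333^2·0.666667^9 = 0.1589640
  k=3: C(11,3)·0.333333^3·0.666667^8 = 0.2384460
Total = 0.4725567

0.47256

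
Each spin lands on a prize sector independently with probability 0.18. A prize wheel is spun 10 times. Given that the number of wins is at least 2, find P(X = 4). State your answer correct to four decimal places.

X ~ Binomial(10, 0.18). Want P(X=4 | X≥2) = P(X=4) / P(X≥2).
P(X=4) = C(10,4)·0.18^4·0.82^6 = 0.067018
P(X≥2) = 1 − 0.137448 − 0.301715 = 0.560837
Ratio = 0.067018 / 0.560837 = 0.119497

0.1195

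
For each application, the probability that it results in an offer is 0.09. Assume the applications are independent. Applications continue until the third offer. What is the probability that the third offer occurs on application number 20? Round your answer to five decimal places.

Y = trial on which the third success occurs; negative binomial, r=3, p=0.09.
P(Y=20) = C(19,2) · p^3 · (1−p)^17
= 171 · 0.000729 · 0.20124 = 0.0250858

0.02509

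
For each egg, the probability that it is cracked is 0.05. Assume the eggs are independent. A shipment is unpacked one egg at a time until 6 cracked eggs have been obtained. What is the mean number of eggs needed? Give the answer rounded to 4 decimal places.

120.0000

Y = total eggs until the sixth success; negative binomial with r=6, p=0.05.
E[Y] = r / p = 6 / 0.05 = 120.000000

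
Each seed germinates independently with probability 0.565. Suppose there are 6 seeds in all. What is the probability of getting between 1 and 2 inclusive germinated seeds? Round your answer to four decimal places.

0.2243

X ~ Binomial(6, 0.565); P(1 ≤ X ≤ 2) = Σ C(6,k) p^k (1−p)^(6−k) over k:
  k=1: C(6,1)·0.565^1·0.435^5 = 0.052801
  k=2: C(6,2)·0.565^2·0.435^4 = 0.171453
Total = 0.224255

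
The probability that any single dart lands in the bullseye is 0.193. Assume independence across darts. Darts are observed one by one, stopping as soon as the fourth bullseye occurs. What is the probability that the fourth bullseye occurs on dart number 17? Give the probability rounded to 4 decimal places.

0.0478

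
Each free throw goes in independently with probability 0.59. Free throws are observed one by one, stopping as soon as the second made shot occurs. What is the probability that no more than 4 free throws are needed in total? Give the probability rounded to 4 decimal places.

Finishing within 4 free throws ⇔ at least 2 successes in the first 4. With X ~ Binomial(4, 0.59), P(Y ≤ 4) = 1 − P(X ≤ 1).
  k=0: C(4,0)·0.59^0·0.41^4 = 0.028258
  k=1: C(4,1)·0.59^1·0.41^3 = 0.162654
1 − 0.190911 = 0.809089

0.8091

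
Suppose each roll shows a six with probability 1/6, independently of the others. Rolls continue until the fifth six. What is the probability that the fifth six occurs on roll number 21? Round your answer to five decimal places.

Y = trial on which the fifth success occurs; negative binomial, r=5, p=0.166667.
P(Y=21) = C(20,4) · p^5 · (1−p)^16
= 4845 · 0.0001286 · 0.054088 = 0.0337006

0.03370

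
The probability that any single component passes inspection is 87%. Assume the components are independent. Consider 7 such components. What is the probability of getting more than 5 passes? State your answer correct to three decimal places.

X ~ Binomial(7, 0.87); P(X ≥ 6) = Σ C(7,k) p^k (1−p)^(7−k) over k:
  k=6: C(7,6)·0.87^6·0.13^1 = 0.39460
  k=7: C(7,7)·0.87^7·0.13^0 = 0.37725
Total = 0.77185

0.772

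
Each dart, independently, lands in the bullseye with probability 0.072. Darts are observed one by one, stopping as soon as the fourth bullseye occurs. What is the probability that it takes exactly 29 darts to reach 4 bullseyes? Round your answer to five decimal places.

Y = trial on which the fourth success occurs; negative binomial, r=4, p=0.072.
P(Y=29) = C(28,3) · p^4 · (1−p)^25
= 3276 · 2.6874e-05 · 0.15442 = 0.0135948

0.01359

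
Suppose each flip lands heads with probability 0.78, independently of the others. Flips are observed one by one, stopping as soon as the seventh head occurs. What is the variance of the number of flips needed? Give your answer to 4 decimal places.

Y = total flips until the seventh success; negative binomial with r=7, p=0.78.
Var(Y) = r(1−p)/p² = 7·0.22 / 0.78² = 2.531229

2.5312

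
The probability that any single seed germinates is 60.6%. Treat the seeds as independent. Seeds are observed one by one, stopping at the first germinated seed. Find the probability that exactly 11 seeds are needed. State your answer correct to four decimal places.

Geometric (trials to first success), p = 0.606.
P(Y = 11) = (1−p)^10 · p = 9.0149e-05 · 0.606 = 0.000055

0.0001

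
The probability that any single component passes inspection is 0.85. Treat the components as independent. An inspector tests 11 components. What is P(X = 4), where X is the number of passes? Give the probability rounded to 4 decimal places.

0.0003

X ~ Binomial(n=11, p=0.85).
P(X=4) = C(11,4) · p^4 · (1−p)^7
= 330 · 0.52201 · 1.7086e-06 = 0.000294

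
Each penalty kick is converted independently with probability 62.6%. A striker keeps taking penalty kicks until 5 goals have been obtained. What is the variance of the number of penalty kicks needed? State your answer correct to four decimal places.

Y = total penalty kicks until the fifth success; negative binomial with r=5, p=0.626.
Var(Y) = r(1−p)/p² = 5·0.374 / 0.626² = 4.771918

4.7719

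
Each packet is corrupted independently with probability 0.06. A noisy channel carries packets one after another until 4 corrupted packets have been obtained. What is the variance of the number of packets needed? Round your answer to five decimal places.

1044.44444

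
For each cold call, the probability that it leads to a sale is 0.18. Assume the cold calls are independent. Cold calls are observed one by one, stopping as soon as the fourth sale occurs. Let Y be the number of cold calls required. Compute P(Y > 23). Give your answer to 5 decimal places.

Needing more than 23 cold calls ⇔ fewer than 4 successes in the first 23. With X ~ Binomial(23, 0.18), P(Y > 23) = P(X ≤ 3).
  k=0: C(23,0)·0.18^0·0.82^23 = 0.0104164
  k=1: C(23,1)·0.18^1·0.82^22 = 0.0525902
  k=2: C(23,2)·0.18^2·0.82^21 = 0.1269862
  k=3: C(23,3)·0.18^3·0.82^20 = 0.1951251
P(X ≤ 3) = 0.3851179

0.38512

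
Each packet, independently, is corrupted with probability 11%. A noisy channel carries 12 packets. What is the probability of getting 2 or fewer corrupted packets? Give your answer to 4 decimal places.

0.8623

X ~ Binomial(12, 0.11); P(X ≤ 2) = Σ C(12,k) p^k (1−p)^(12−k) over k:
  k=0: C(12,0)·0.11^0·0.89^12 = 0.246990
  k=1: C(12,1)·0.11^1·0.89^11 = 0.366323
  k=2: C(12,2)·0.11^2·0.89^10 = 0.249017
Total = 0.862330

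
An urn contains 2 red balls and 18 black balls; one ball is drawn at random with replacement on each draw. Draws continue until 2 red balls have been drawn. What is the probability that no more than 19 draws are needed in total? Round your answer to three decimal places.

Finishing within 19 draws ⇔ at least 2 successes in the first 19. With X ~ Binomial(19, 0.10), P(Y ≤ 19) = 1 − P(X ≤ 1).
  k=0: C(19,0)·0.10^0·0.90^19 = 0.13509
  k=1: C(19,1)·0.10^1·0.90^18 = 0.28518
1 − 0.42026 = 0.57974

0.580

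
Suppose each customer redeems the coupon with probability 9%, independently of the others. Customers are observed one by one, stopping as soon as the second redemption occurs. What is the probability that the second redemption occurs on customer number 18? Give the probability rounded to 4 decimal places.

0.0305

Y = trial on which the second success occurs; negative binomial, r=2, p=0.09.
P(Y=18) = C(17,1) · p^2 · (1−p)^16
= 17 · 0.0081 · 0.22114 = 0.030451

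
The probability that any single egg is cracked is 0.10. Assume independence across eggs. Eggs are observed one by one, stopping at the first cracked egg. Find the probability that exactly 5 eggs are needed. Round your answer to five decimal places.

0.06561

Geometric (trials to first success), p = 0.10.
P(Y = 5) = (1−p)^4 · p = 0.6561 · 0.10 = 0.0656100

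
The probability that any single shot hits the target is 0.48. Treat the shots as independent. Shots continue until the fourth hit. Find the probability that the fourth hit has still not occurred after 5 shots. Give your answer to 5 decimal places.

0.83650

Needing more than 5 shots ⇔ fewer than 4 successes in the first 5. With X ~ Binomial(5, 0.48), P(Y > 5) = P(X ≤ 3).
  k=0: C(5,0)·0.48^0·0.52^5 = 0.0380204
  k=1: C(5,1)·0.48^1·0.52^4 = 0.1754788
  k=2: C(5,2)·0.48^2·0.52^3 = 0.3239608
  k=3: C(5,3)·0.48^3·0.52^2 = 0.2990408
P(X ≤ 3) = 0.8365008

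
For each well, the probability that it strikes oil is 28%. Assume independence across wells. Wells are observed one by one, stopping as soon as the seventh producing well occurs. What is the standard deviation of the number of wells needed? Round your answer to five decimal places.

Y = total wells until the seventh success; negative binomial with r=7, p=0.28.
SD(Y) = √[r(1−p)/p²] = √(64.2857143) = 8.0178373

8.01784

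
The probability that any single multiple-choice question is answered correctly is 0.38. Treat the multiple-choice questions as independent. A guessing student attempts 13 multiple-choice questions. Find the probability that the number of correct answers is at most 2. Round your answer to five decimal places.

0.07655

X ~ Binomial(13, 0.38); P(X ≤ 2) = Σ C(13,k) p^k (1−p)^(13−k) over k:
  k=0: C(13,0)·0.38^0·0.62^13 = 0.0020003
  k=1: C(13,1)·0.38^1·0.62^12 = 0.0159378
  k=2: C(13,2)·0.38^2·0.62^11 = 0.0586098
Total = 0.0765479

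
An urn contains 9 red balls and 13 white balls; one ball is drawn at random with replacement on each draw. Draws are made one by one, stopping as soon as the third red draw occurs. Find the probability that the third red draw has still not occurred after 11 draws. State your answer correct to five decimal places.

0.10728

Needing more than 11 draws ⇔ fewer than 3 successes in the first 11. With X ~ Binomial(11, 0.409091), P(Y > 11) = P(X ≤ 2).
  k=0: C(11,0)·0.409091^0·0.590909^11 = 0.0030671
  k=1: C(11,1)·0.409091^1·0.590909^10 = 0.0233571
  k=2: C(11,2)·0.409091^2·0.590909^9 = 0.0808516
P(X ≤ 2) = 0.1072758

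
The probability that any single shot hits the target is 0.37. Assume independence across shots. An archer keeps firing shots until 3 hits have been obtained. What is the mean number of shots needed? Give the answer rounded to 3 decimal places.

8.108

Y = total shots until the third success; negative binomial with r=3, p=0.37.
E[Y] = r / p = 3 / 0.37 = 8.10811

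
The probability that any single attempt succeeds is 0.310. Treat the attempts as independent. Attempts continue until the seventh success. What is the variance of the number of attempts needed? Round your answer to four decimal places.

50.2601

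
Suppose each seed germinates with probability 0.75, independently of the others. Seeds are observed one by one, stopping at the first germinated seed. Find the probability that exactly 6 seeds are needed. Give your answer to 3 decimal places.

0.001

Geometric (trials to first success), p = 0.75.
P(Y = 6) = (1−p)^5 · p = 0.00097656 · 0.75 = 0.00073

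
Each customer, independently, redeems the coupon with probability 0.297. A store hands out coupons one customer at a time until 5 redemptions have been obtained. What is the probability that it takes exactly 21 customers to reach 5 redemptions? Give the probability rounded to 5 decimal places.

0.03984

Y = trial on which the fifth success occurs; negative binomial, r=5, p=0.297.
P(Y=21) = C(20,4) · p^5 · (1−p)^16
= 4845 · 0.0023109 · 0.0035586 = 0.0398438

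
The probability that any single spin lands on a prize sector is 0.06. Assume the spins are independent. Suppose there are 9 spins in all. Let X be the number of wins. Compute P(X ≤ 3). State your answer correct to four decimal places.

0.9987

X ~ Binomial(9, 0.06); P(X ≤ 3) = Σ C(9,k) p^k (1−p)^(9−k) over k:
  k=0: C(9,0)·0.06^0·0.94^9 = 0.572995
  k=1: C(9,1)·0.06^1·0.94^8 = 0.329167
  k=2: C(9,2)·0.06^2·0.94^7 = 0.084043
  k=3: C(9,3)·0.06^3·0.94^6 = 0.012517
Total = 0.998722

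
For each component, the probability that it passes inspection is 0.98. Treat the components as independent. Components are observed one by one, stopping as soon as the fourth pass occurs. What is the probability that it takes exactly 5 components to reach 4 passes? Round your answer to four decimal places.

0.0738

Y = trial on which the fourth success occurs; negative binomial, r=4, p=0.98.
P(Y=5) = C(4,3) · p^4 · (1−p)^1
= 4 · 0.92237 · 0.02 = 0.073789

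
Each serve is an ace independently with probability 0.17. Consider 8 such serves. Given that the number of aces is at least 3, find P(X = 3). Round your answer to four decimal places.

0.7677

X ~ Binomial(8, 0.17). Want P(X=3 | X≥3) = P(X=3) / P(X≥3).
P(X=3) = C(8,3)·0.17^3·0.83^5 = 0.108374
P(X≥3) = 1 − 0.225229 − 0.369050 − 0.264560 = 0.141160
Ratio = 0.108374 / 0.141160 = 0.767737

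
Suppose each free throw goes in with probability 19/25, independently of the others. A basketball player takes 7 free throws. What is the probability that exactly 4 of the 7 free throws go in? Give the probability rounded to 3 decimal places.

0.161

X ~ Binomial(n=7, p=0.76).
P(X=4) = C(7,4) · p^4 · (1−p)^3
= 35 · 0.33362 · 0.013824 = 0.16142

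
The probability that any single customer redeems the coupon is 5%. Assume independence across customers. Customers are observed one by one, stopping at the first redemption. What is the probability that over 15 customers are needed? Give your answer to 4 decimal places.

0.4633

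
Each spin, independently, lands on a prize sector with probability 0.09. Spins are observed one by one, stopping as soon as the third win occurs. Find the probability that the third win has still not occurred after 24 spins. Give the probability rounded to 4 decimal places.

Needing more than 24 spins ⇔ fewer than 3 successes in the first 24. With X ~ Binomial(24, 0.09), P(Y > 24) = P(X ≤ 2).
  k=0: C(24,0)·0.09^0·0.91^24 = 0.103990
  k=1: C(24,1)·0.09^1·0.91^23 = 0.246834
  k=2: C(24,2)·0.09^2·0.91^22 = 0.280740
P(X ≤ 2) = 0.631565

0.6316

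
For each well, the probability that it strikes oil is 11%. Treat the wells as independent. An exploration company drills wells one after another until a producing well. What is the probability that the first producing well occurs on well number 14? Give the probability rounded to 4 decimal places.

Geometric (trials to first success), p = 0.11.
P(Y = 14) = (1−p)^13 · p = 0.21982 · 0.11 = 0.024180

0.0242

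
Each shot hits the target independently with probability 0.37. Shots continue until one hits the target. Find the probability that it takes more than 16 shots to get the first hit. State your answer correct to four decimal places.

Y = number of shots to the first success; geometric, p = 0.37.
P(Y > 16) = P(first 16 all fail) = (1−p)^16 = 0.000616

0.0006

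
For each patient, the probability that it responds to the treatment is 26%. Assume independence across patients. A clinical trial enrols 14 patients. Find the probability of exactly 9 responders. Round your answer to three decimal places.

0.002

X ~ Binomial(n=14, p=0.26).
P(X=9) = C(14,9) · p^9 · (1−p)^5
= 2002 · 5.4295e-06 · 0.2219 = 0.00241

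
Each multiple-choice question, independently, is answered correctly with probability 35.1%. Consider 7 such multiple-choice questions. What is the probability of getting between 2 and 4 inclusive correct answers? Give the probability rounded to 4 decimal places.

X ~ Binomial(7, 0.351); P(2 ≤ X ≤ 4) = Σ C(7,k) p^k (1−p)^(7−k) over k:
  k=2: C(7,2)·0.351^2·0.649^5 = 0.297891
  k=3: C(7,3)·0.351^3·0.649^4 = 0.268515
  k=4: C(7,4)·0.351^4·0.649^3 = 0.145221
Total = 0.711627

0.7116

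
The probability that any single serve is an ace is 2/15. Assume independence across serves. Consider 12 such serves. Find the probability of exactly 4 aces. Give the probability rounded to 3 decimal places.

0.050

X ~ Binomial(n=12, p=0.133333).
P(X=4) = C(12,4) · p^4 · (1−p)^8
= 495 · 0.00031605 · 0.31829 = 0.04979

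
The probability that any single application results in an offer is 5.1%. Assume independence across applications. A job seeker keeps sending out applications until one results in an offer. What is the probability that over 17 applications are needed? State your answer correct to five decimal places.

0.41070

Y = number of applications to the first success; geometric, p = 0.051.
P(Y > 17) = P(first 17 all fail) = (1−p)^17 = 0.4107009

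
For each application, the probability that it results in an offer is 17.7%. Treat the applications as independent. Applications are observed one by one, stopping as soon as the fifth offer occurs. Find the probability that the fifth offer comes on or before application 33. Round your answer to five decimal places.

0.71843

Finishing within 33 applications ⇔ at least 5 successes in the first 33. With X ~ Binomial(33, 0.177), P(Y ≤ 33) = 1 − P(X ≤ 4).
  k=0: C(33,0)·0.177^0·0.823^33 = 0.0016151
  k=1: C(33,1)·0.177^1·0.823^32 = 0.0114626
  k=2: C(33,2)·0.177^2·0.823^31 = 0.0394435
  k=3: C(33,3)·0.177^3·0.823^30 = 0.0876575
  k=4: C(33,4)·0.177^4·0.823^29 = 0.1413917
1 − 0.2815704 = 0.7184296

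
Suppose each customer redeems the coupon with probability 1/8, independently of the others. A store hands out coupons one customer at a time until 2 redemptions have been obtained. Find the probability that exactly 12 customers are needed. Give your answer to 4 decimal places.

0.0452

Y = trial on which the second success occurs; negative binomial, r=2, p=0.125.
P(Y=12) = C(11,1) · p^2 · (1−p)^10
= 11 · 0.015625 · 0.26308 = 0.045216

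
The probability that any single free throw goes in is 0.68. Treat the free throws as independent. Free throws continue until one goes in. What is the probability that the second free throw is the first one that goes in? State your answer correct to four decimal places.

Geometric (trials to first success), p = 0.68.
P(Y = 2) = (1−p)^1 · p = 0.32 · 0.68 = 0.217600

0.2176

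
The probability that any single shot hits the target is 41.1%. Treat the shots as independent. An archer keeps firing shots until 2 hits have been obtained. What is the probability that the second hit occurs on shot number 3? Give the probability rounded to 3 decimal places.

0.199

Y = trial on which the second success occurs; negative binomial, r=2, p=0.411.
P(Y=3) = C(2,1) · p^2 · (1−p)^1
= 2 · 0.16892 · 0.589 = 0.19899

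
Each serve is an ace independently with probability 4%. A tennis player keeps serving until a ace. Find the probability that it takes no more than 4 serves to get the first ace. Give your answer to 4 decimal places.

Y = number of serves to the first success; geometric, p = 0.04.
P(Y ≤ 4) = 1 − (1−p)^4 = 1 − 0.849347 = 0.150653

0.1507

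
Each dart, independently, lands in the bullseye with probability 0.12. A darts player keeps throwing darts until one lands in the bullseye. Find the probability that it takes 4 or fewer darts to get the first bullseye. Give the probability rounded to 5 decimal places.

Y = number of darts to the first success; geometric, p = 0.12.
P(Y ≤ 4) = 1 − (1−p)^4 = 1 − 0.5996954 = 0.4003046

0.40030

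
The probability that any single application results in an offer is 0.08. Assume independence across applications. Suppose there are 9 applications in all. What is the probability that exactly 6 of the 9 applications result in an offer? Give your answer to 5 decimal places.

0.00002

X ~ Binomial(n=9, p=0.08).
P(X=6) = C(9,6) · p^6 · (1−p)^3
= 84 · 2.6214e-07 · 0.77869 = 0.0000171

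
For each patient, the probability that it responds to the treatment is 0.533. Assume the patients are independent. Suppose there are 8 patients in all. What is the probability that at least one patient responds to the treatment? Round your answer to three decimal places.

0.998

P(at least one) = 1 − P(none) = 1 − (1 − 0.533)^8
= 1 − 0.00226 = 0.99774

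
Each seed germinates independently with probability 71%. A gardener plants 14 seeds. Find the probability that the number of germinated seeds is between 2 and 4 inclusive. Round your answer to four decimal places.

0.0012

X ~ Binomial(14, 0.71); P(2 ≤ X ≤ 4) = Σ C(14,k) p^k (1−p)^(14−k) over k:
  k=2: C(14,2)·0.71^2·0.29^12 = 0.000016
  k=3: C(14,3)·0.71^3·0.29^11 = 0.000159
  k=4: C(14,4)·0.71^4·0.29^10 = 0.001070
Total = 0.001245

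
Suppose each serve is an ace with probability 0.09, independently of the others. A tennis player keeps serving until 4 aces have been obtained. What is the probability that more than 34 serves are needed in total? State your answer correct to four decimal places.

0.6333

Needing more than 34 serves ⇔ fewer than 4 successes in the first 34. With X ~ Binomial(34, 0.09), P(Y > 34) = P(X ≤ 3).
  k=0: C(34,0)·0.09^0·0.91^34 = 0.040496
  k=1: C(34,1)·0.09^1·0.91^33 = 0.136172
  k=2: C(34,2)·0.09^2·0.91^32 = 0.222215
  k=3: C(34,3)·0.09^3·0.91^31 = 0.234424
P(X ≤ 3) = 0.633306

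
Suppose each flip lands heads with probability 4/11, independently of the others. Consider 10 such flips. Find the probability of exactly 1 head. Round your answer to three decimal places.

X ~ Binomial(n=10, p=0.363636).
P(X=1) = C(10,1) · p^1 · (1−p)^9
= 10 · 0.36364 · 0.017114 = 0.06223

0.062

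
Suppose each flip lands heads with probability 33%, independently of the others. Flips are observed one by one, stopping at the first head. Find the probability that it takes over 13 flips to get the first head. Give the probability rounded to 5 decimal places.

Y = number of flips to the first success; geometric, p = 0.33.
P(Y > 13) = P(first 13 all fail) = (1−p)^13 = 0.0054824

0.00548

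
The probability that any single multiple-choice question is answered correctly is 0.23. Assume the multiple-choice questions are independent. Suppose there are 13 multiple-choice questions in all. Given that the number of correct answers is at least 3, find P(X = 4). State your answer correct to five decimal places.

X ~ Binomial(13, 0.23). Want P(X=4 | X≥3) = P(X=4) / P(X≥3).
P(X=4) = C(13,4)·0.23^4·0.77^9 = 0.1903855
P(X≥3) = 1 − 0.0334487 − 0.1298853 − 0.2327814 = 0.6038846
Ratio = 0.1903855 / 0.6038846 = 0.3152680

0.31527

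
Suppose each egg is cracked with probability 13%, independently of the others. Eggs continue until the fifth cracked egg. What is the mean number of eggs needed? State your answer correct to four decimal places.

38.4615

Y = total eggs until the fifth success; negative binomial with r=5, p=0.13.
E[Y] = r / p = 5 / 0.13 = 38.461538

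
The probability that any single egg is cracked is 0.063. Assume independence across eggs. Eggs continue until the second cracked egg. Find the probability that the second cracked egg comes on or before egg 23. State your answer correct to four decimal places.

0.4299

Finishing within 23 eggs ⇔ at least 2 successes in the first 23. With X ~ Binomial(23, 0.063), P(Y ≤ 23) = 1 − P(X ≤ 1).
  k=0: C(23,0)·0.063^0·0.937^23 = 0.223878
  k=1: C(23,1)·0.063^1·0.937^22 = 0.346210
1 − 0.570087 = 0.429913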